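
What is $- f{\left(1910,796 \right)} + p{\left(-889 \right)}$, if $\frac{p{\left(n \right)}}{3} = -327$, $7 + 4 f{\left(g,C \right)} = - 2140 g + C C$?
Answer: $\frac{3449867}{4} \approx 8.6247 \cdot 10^{5}$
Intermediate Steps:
$f{\left(g,C \right)} = - \frac{7}{4} - 535 g + \frac{C^{2}}{4}$ ($f{\left(g,C \right)} = - \frac{7}{4} + \frac{- 2140 g + C C}{4} = - \frac{7}{4} + \frac{- 2140 g + C^{2}}{4} = - \frac{7}{4} + \frac{C^{2} - 2140 g}{4} = - \frac{7}{4} + \left(- 535 g + \frac{C^{2}}{4}\right) = - \frac{7}{4} - 535 g + \frac{C^{2}}{4}$)
$p{\left(n \right)} = -981$ ($p{\left(n \right)} = 3 \left(-327\right) = -981$)
$- f{\left(1910,796 \right)} + p{\left(-889 \right)} = - (- \frac{7}{4} - 1021850 + \frac{796^{2}}{4}) - 981 = - (- \frac{7}{4} - 1021850 + \frac{1}{4} \cdot 633616) - 981 = - (- \frac{7}{4} - 1021850 + 158404) - 981 = \left(-1\right) \left(- \frac{3453791}{4}\right) - 981 = \frac{3453791}{4} - 981 = \frac{3449867}{4}$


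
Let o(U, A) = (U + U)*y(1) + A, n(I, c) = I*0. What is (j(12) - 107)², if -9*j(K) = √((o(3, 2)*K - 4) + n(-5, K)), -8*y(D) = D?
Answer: (963 + √11)²/81 ≈ 11528.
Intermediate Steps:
y(D) = -D/8
n(I, c) = 0
o(U, A) = A - U/4 (o(U, A) = (U + U)*(-⅛*1) + A = (2*U)*(-⅛) + A = -U/4 + A = A - U/4)
j(K) = -√(-4 + 5*K/4)/9 (j(K) = -√(((2 - ¼*3)*K - 4) + 0)/9 = -√(((2 - ¾)*K - 4) + 0)/9 = -√((5*K/4 - 4) + 0)/9 = -√((-4 + 5*K/4) + 0)/9 = -√(-4 + 5*K/4)/9)
(j(12) - 107)² = (-√(-16 + 5*12)/18 - 107)² = (-√(-16 + 60)/18 - 107)² = (-√11/9 - 107)² = (-107 - √11/9)²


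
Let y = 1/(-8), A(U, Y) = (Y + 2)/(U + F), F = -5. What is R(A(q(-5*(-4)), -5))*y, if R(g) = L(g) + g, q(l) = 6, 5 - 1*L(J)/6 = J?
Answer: -45/8 ≈ -5.6250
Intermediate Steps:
L(J) = 30 - 6*J
A(U, Y) = (2 + Y)/(-5 + U) (A(U, Y) = (Y + 2)/(U - 5) = (2 + Y)/(-5 + U))
y = -⅛ ≈ -0.12500
R(g) = 30 - 5*g (R(g) = (30 - 6*g) + g = 30 - 5*g)
R(A(q(-5*(-4)), -5))*y = (30 - 5*(2 - 5)/(-5 + 6))*(-⅛) = (30 - 5*(-3)/1)*(-⅛) = (30 - 5*(-3))*(-⅛) = (30 + 15)*(-⅛) = 45*(-⅛) = -45/8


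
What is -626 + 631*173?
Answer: 108537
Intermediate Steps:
-626 + 631*173 = -626 + 109163 = 108537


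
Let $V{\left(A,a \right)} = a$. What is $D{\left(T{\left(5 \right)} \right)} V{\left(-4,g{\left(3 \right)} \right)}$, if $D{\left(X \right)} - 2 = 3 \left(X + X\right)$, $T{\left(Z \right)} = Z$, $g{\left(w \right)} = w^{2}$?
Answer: $288$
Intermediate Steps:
$D{\left(X \right)} = 2 + 6 X$ ($D{\left(X \right)} = 2 + 3 \left(X + X\right) = 2 + 3 \cdot 2 X = 2 + 6 X$)
$D{\left(T{\left(5 \right)} \right)} V{\left(-4,g{\left(3 \right)} \right)} = \left(2 + 6 \cdot 5\right) 3^{2} = \left(2 + 30\right) 9 = 32 \cdot 9 = 288$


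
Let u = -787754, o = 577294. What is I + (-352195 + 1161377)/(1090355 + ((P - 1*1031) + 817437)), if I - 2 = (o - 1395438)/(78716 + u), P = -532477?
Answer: 911735538349/243604894698 ≈ 3.7427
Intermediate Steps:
I = 1118110/354519 (I = 2 + (577294 - 1395438)/(78716 - 787754) = 2 - 818144/(-709038) = 2 - 818144*(-1/709038) = 2 + 409072/354519 = 1118110/354519 ≈ 3.1539)
I + (-352195 + 1161377)/(1090355 + ((P - 1*1031) + 817437)) = 1118110/354519 + (-352195 + 1161377)/(1090355 + ((-532477 - 1*1031) + 817437)) = 1118110/354519 + 809182/(1090355 + ((-532477 - 1031) + 817437)) = 1118110/354519 + 809182/(1090355 + (-533508 + 817437)) = 1118110/354519 + 809182/(1090355 + 283929) = 1118110/354519 + 809182/1374284 = 1118110/354519 + 809182*(1/1374284) = 1118110/354519 + 404591/687142 = 911735538349/243604894698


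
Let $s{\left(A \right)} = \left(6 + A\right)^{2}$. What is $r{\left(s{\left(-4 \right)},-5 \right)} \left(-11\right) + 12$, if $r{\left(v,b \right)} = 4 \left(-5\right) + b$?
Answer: $287$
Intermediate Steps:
$r{\left(v,b \right)} = -20 + b$
$r{\left(s{\left(-4 \right)},-5 \right)} \left(-11\right) + 12 = \left(-20 - 5\right) \left(-11\right) + 12 = \left(-25\right) \left(-11\right) + 12 = 275 + 12 = 287$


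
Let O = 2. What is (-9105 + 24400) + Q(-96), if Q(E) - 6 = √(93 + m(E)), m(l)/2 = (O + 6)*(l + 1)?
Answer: 15301 + I*√1427 ≈ 15301.0 + 37.776*I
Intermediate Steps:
m(l) = 16 + 16*l (m(l) = 2*((2 + 6)*(l + 1)) = 2*(8*(1 + l)) = 2*(8 + 8*l) = 16 + 16*l)
Q(E) = 6 + √(109 + 16*E) (Q(E) = 6 + √(93 + (16 + 16*E)) = 6 + √(109 + 16*E))
(-9105 + 24400) + Q(-96) = (-9105 + 24400) + (6 + √(109 + 16*(-96))) = 15295 + (6 + √(109 - 1536)) = 15295 + (6 + √(-1427)) = 15295 + (6 + I*√1427) = 15301 + I*√1427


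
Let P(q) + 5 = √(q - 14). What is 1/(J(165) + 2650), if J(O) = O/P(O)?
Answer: 4463/11855737 - 11*√151/59278685 ≈ 0.00037416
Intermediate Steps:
P(q) = -5 + √(-14 + q) (P(q) = -5 + √(q - 14) = -5 + √(-14 + q))
J(O) = O/(-5 + √(-14 + O))
1/(J(165) + 2650) = 1/(165/(-5 + √(-14 + 165)) + 2650) = 1/(165/(-5 + √151) + 2650) = 1/(2650 + 165/(-5 + √151))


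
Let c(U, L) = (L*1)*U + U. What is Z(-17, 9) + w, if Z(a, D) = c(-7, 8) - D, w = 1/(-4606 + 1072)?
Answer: -254449/3534 ≈ -72.000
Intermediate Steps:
w = -1/3534 (w = 1/(-3534) = -1/3534 ≈ -0.00028297)
c(U, L) = U + L*U (c(U, L) = L*U + U = U + L*U)
Z(a, D) = -63 - D (Z(a, D) = -7*(1 + 8) - D = -7*9 - D = -63 - D)
Z(-17, 9) + w = (-63 - 1*9) - 1/3534 = (-63 - 9) - 1/3534 = -72 - 1/3534 = -254449/3534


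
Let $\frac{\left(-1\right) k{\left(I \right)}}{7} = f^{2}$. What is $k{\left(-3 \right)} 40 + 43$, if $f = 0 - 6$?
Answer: $-10037$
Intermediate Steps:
$f = -6$ ($f = 0 - 6 = -6$)
$k{\left(I \right)} = -252$ ($k{\left(I \right)} = - 7 \left(-6\right)^{2} = \left(-7\right) 36 = -252$)
$k{\left(-3 \right)} 40 + 43 = \left(-252\right) 40 + 43 = -10080 + 43 = -10037$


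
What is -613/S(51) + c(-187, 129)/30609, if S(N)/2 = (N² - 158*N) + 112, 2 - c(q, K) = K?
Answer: 17405687/327210210 ≈ 0.053194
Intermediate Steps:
c(q, K) = 2 - K
S(N) = 224 - 316*N + 2*N² (S(N) = 2*((N² - 158*N) + 112) = 2*(112 + N² - 158*N) = 224 - 316*N + 2*N²)
-613/S(51) + c(-187, 129)/30609 = -613/(224 - 316*51 + 2*51²) + (2 - 1*129)/30609 = -613/(224 - 16116 + 2*2601) + (2 - 129)*(1/30609) = -613/(224 - 16116 + 5202) - 127*1/30609 = -613/(-10690) - 127/30609 = -613*(-1/10690) - 127/30609 = 613/10690 - 127/30609 = 17405687/327210210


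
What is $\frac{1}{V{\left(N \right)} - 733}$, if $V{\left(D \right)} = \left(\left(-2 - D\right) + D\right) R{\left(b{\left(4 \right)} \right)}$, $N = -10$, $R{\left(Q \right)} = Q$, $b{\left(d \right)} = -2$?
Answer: $- \frac{1}{729} \approx -0.0013717$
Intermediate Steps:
$V{\left(D \right)} = 4$ ($V{\left(D \right)} = \left(\left(-2 - D\right) + D\right) \left(-2\right) = \left(-2\right) \left(-2\right) = 4$)
$\frac{1}{V{\left(N \right)} - 733} = \frac{1}{4 - 733} = \frac{1}{-729} = - \frac{1}{729}$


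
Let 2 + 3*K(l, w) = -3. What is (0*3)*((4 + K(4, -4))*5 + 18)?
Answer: 0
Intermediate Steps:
K(l, w) = -5/3 (K(l, w) = -⅔ + (⅓)*(-3) = -⅔ - 1 = -5/3)
(0*3)*((4 + K(4, -4))*5 + 18) = (0*3)*((4 - 5/3)*5 + 18) = 0*((7/3)*5 + 18) = 0*(35/3 + 18) = 0*(89/3) = 0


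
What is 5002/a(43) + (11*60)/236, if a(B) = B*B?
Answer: 600203/109091 ≈ 5.5019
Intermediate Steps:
a(B) = B²
5002/a(43) + (11*60)/236 = 5002/(43²) + (11*60)/236 = 5002/1849 + 660*(1/236) = 5002*(1/1849) + 165/59 = 5002/1849 + 165/59 = 600203/109091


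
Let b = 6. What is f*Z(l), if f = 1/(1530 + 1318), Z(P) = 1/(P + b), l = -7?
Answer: -1/2848 ≈ -0.00035112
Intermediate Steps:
Z(P) = 1/(6 + P) (Z(P) = 1/(P + 6) = 1/(6 + P))
f = 1/2848 ≈ 0.00035112
f*Z(l) = 1/(2848*(6 - 7)) = (1/2848)/(-1) = (1/2848)*(-1) = -1/2848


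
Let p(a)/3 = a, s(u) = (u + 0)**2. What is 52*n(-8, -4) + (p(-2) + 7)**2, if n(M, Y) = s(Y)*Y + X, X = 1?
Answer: -3275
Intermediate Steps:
s(u) = u**2
p(a) = 3*a
n(M, Y) = 1 + Y**3 (n(M, Y) = Y**2*Y + 1 = Y**3 + 1 = 1 + Y**3)
52*n(-8, -4) + (p(-2) + 7)**2 = 52*(1 + (-4)**3) + (3*(-2) + 7)**2 = 52*(1 - 64) + (-6 + 7)**2 = 52*(-63) + 1**2 = -3276 + 1 = -3275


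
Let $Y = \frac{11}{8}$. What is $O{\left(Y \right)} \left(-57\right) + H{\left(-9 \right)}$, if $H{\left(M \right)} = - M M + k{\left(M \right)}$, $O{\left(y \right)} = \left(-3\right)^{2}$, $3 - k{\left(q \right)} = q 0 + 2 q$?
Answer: $-573$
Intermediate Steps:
$Y = \frac{11}{8}$ ($Y = 11 \cdot \frac{1}{8} = \frac{11}{8} \approx 1.375$)
$k{\left(q \right)} = 3 - 2 q$ ($k{\left(q \right)} = 3 - \left(q 0 + 2 q\right) = 3 - \left(0 + 2 q\right) = 3 - 2 q$)
$O{\left(y \right)} = 9$
$H{\left(M \right)} = 3 - M^{2} - 2 M$ ($H{\left(M \right)} = - M M - \left(-3 + 2 M\right) = - M^{2} - \left(-3 + 2 M\right) = 3 - M^{2} - 2 M$)
$O{\left(Y \right)} \left(-57\right) + H{\left(-9 \right)} = 9 \left(-57\right) - 60 = -513 + \left(3 - 81 + 18\right) = -513 - 60 = -573$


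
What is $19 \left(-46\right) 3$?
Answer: $-2622$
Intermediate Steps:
$19 \left(-46\right) 3 = \left(-874\right) 3 = -2622$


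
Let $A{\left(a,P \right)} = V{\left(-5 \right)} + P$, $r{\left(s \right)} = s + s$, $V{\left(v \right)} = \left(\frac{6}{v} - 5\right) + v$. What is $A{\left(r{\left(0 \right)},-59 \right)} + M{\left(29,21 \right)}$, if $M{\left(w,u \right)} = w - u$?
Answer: $- \frac{311}{5} \approx -62.2$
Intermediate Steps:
$V{\left(v \right)} = -5 + v + \frac{6}{v}$ ($V{\left(v \right)} = \left(-5 + \frac{6}{v}\right) + v = -5 + v + \frac{6}{v}$)
$r{\left(s \right)} = 2 s$
$A{\left(a,P \right)} = - \frac{56}{5} + P$ ($A{\left(a,P \right)} = \left(-5 - 5 + \frac{6}{-5}\right) + P = \left(-5 - 5 + 6 \left(- \frac{1}{5}\right)\right) + P = \left(-5 - 5 - \frac{6}{5}\right) + P = - \frac{56}{5} + P$)
$A{\left(r{\left(0 \right)},-59 \right)} + M{\left(29,21 \right)} = \left(- \frac{56}{5} - 59\right) + \left(29 - 21\right) = - \frac{351}{5} + \left(29 - 21\right) = - \frac{351}{5} + 8 = - \frac{311}{5}$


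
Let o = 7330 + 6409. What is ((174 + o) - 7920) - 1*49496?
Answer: -43503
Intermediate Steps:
o = 13739
((174 + o) - 7920) - 1*49496 = ((174 + 13739) - 7920) - 1*49496 = (13913 - 7920) - 49496 = 5993 - 49496 = -43503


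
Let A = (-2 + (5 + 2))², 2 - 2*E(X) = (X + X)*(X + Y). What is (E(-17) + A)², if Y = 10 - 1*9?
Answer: 60516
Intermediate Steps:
Y = 1 (Y = 10 - 9 = 1)
E(X) = 1 - X*(1 + X) (E(X) = 1 - (X + X)*(X + 1)/2 = 1 - 2*X*(1 + X)/2 = 1 - X*(1 + X))
A = 25 (A = (-2 + 7)² = 5² = 25)
(E(-17) + A)² = ((1 - 1*(-17) - 1*(-17)²) + 25)² = ((1 + 17 - 1*289) + 25)² = ((1 + 17 - 289) + 25)² = (-271 + 25)² = (-246)² = 60516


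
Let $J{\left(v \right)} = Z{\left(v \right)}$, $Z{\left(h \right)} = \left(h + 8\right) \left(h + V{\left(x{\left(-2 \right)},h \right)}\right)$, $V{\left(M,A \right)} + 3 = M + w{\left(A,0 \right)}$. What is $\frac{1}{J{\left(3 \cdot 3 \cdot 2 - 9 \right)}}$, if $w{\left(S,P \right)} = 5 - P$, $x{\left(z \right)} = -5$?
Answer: $\frac{1}{102} \approx 0.0098039$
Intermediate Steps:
$V{\left(M,A \right)} = 2 + M$ ($V{\left(M,A \right)} = -3 + \left(M + \left(5 - 0\right)\right) = -3 + \left(M + \left(5 + 0\right)\right) = -3 + \left(M + 5\right) = -3 + \left(5 + M\right) = 2 + M$)
$Z{\left(h \right)} = \left(-3 + h\right) \left(8 + h\right)$ ($Z{\left(h \right)} = \left(h + 8\right) \left(h + \left(2 - 5\right)\right) = \left(8 + h\right) \left(h - 3\right) = \left(8 + h\right) \left(-3 + h\right) = \left(-3 + h\right) \left(8 + h\right)$)
$J{\left(v \right)} = -24 + v^{2} + 5 v$
$\frac{1}{J{\left(3 \cdot 3 \cdot 2 - 9 \right)}} = \frac{1}{-24 + \left(3 \cdot 3 \cdot 2 - 9\right)^{2} + 5 \left(3 \cdot 3 \cdot 2 - 9\right)} = \frac{1}{-24 + \left(9 \cdot 2 - 9\right)^{2} + 5 \left(9 \cdot 2 - 9\right)} = \frac{1}{-24 + \left(18 - 9\right)^{2} + 5 \left(18 - 9\right)} = \frac{1}{-24 + 9^{2} + 5 \cdot 9} = \frac{1}{-24 + 81 + 45} = \frac{1}{102}$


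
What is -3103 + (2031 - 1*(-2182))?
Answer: 1110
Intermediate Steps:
-3103 + (2031 - 1*(-2182)) = -3103 + (2031 + 2182) = -3103 + 4213 = 1110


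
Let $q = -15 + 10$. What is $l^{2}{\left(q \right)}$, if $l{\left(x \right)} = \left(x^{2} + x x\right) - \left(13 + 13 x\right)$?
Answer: $10404$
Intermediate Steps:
$q = -5$
$l{\left(x \right)} = -13 - 13 x + 2 x^{2}$ ($l{\left(x \right)} = \left(x^{2} + x^{2}\right) - \left(13 + 13 x\right) = 2 x^{2} - \left(13 + 13 x\right) = -13 - 13 x + 2 x^{2}$)
$l^{2}{\left(q \right)} = \left(-13 - -65 + 2 \left(-5\right)^{2}\right)^{2} = \left(-13 + 65 + 2 \cdot 25\right)^{2} = \left(-13 + 65 + 50\right)^{2} = 102^{2} = 10404$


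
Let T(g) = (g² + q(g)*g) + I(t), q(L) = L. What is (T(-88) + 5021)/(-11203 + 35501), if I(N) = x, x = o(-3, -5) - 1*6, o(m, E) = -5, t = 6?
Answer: 10249/12149 ≈ 0.84361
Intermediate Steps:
x = -11 (x = -5 - 1*6 = -5 - 6 = -11)
I(N) = -11
T(g) = -11 + 2*g² (T(g) = (g² + g*g) - 11 = (g² + g²) - 11 = 2*g² - 11 = -11 + 2*g²)
(T(-88) + 5021)/(-11203 + 35501) = ((-11 + 2*(-88)²) + 5021)/(-11203 + 35501) = ((-11 + 2*7744) + 5021)/24298 = ((-11 + 15488) + 5021)*(1/24298) = (15477 + 5021)*(1/24298) = 20498*(1/24298) = 10249/12149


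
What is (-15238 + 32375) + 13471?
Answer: 30608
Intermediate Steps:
(-15238 + 32375) + 13471 = 17137 + 13471 = 30608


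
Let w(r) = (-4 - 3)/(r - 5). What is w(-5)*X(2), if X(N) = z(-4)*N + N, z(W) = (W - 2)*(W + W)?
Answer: 343/5 ≈ 68.600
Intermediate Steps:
w(r) = -7/(-5 + r)
z(W) = 2*W*(-2 + W) (z(W) = (-2 + W)*(2*W) = 2*W*(-2 + W))
X(N) = 49*N (X(N) = (2*(-4)*(-2 - 4))*N + N = (2*(-4)*(-6))*N + N = 48*N + N = 49*N)
w(-5)*X(2) = (-7/(-5 - 5))*(49*2) = -7/(-10)*98 = -7*(-1/10)*98 = (7/10)*98 = 343/5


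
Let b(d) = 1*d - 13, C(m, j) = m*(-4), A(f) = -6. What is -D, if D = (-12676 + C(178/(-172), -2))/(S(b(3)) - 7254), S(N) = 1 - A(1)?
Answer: -544890/311621 ≈ -1.7486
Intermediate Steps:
C(m, j) = -4*m
b(d) = -13 + d (b(d) = d - 13 = -13 + d)
S(N) = 7 (S(N) = 1 - 1*(-6) = 1 + 6 = 7)
D = 544890/311621 (D = (-12676 - 712/(-172))/(7 - 7254) = (-12676 - 712*(-1)/172)/(-7247) = (-12676 - 4*(-89/86))*(-1/7247) = (-12676 + 178/43)*(-1/7247) = -544890/43*(-1/7247) = 544890/311621 ≈ 1.7486)
-D = -1*544890/311621 = -544890/311621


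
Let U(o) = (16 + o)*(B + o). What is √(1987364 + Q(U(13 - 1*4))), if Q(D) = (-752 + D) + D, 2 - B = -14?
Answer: √1987862 ≈ 1409.9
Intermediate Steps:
B = 16 (B = 2 - 1*(-14) = 2 + 14 = 16)
U(o) = (16 + o)² (U(o) = (16 + o)*(16 + o) = (16 + o)²)
Q(D) = -752 + 2*D
√(1987364 + Q(U(13 - 1*4))) = √(1987364 + (-752 + 2*(256 + (13 - 1*4)² + 32*(13 - 1*4)))) = √(1987364 + (-752 + 2*(256 + (13 - 4)² + 32*(13 - 4)))) = √(1987364 + (-752 + 2*(256 + 9² + 32*9))) = √(1987364 + (-752 + 2*(256 + 81 + 288))) = √(1987364 + (-752 + 2*625)) = √(1987364 + (-752 + 1250)) = √(1987364 + 498) = √1987862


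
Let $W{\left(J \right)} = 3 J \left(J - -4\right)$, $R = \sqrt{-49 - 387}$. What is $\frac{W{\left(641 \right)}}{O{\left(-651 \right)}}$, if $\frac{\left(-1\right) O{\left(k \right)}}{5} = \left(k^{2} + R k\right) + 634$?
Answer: $- \frac{105288317145}{180329846461} - \frac{322983234 i \sqrt{109}}{180329846461} \approx -0.58387 - 0.018699 i$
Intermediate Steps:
$R = 2 i \sqrt{109}$ ($R = \sqrt{-436} = 2 i \sqrt{109} \approx 20.881 i$)
$O{\left(k \right)} = -3170 - 5 k^{2} - 10 i k \sqrt{109}$ ($O{\left(k \right)} = - 5 \left(\left(k^{2} + 2 i \sqrt{109} k\right) + 634\right) = - 5 \left(\left(k^{2} + 2 i k \sqrt{109}\right) + 634\right) = - 5 \left(634 + k^{2} + 2 i k \sqrt{109}\right) = -3170 - 5 k^{2} - 10 i k \sqrt{109}$)
$W{\left(J \right)} = 3 J \left(4 + J\right)$ ($W{\left(J \right)} = 3 J \left(J + 4\right) = 3 J \left(4 + J\right)$)
$\frac{W{\left(641 \right)}}{O{\left(-651 \right)}} = \frac{3 \cdot 641 \left(4 + 641\right)}{-3170 - 5 \left(-651\right)^{2} - 10 i \left(-651\right) \sqrt{109}} = \frac{3 \cdot 641 \cdot 645}{-3170 - 2119005 + 6510 i \sqrt{109}} = \frac{1240335}{-3170 - 2119005 + 6510 i \sqrt{109}} = \frac{1240335}{-2122175 + 6510 i \sqrt{109}}$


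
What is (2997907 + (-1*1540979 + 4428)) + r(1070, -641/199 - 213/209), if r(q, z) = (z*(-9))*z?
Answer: 2527590181408412/1729811281 ≈ 1.4612e+6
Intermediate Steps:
r(q, z) = -9*z**2 (r(q, z) = (-9*z)*z = -9*z**2)
(2997907 + (-1*1540979 + 4428)) + r(1070, -641/199 - 213/209) = (2997907 + (-1*1540979 + 4428)) - 9*(-641/199 - 213/209)**2 = (2997907 + (-1540979 + 4428)) - 9*(-641*1/199 - 213*1/209)**2 = (2997907 - 1536551) - 9*(-641/199 - 213/209)**2 = 1461356 - 9*(-176356/41591)**2 = 1461356 - 9*31101438736/1729811281 = 1461356 - 279912948624/1729811281 = 2527590181408412/1729811281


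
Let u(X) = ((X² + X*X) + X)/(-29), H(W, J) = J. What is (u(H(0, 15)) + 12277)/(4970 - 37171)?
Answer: -355568/933829 ≈ -0.38076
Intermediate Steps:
u(X) = -2*X²/29 - X/29 (u(X) = ((X² + X²) + X)*(-1/29) = (2*X² + X)*(-1/29) = (X + 2*X²)*(-1/29) = -2*X²/29 - X/29)
(u(H(0, 15)) + 12277)/(4970 - 37171) = (-1/29*15*(1 + 2*15) + 12277)/(4970 - 37171) = (-1/29*15*(1 + 30) + 12277)/(-32201) = (-1/29*15*31 + 12277)*(-1/32201) = (-465/29 + 12277)*(-1/32201) = (355568/29)*(-1/32201) = -355568/933829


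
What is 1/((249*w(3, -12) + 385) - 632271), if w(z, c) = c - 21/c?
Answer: -4/2537753 ≈ -1.5762e-6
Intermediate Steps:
1/((249*w(3, -12) + 385) - 632271) = 1/((249*(-12 - 21/(-12)) + 385) - 632271) = 1/((249*(-12 - 21*(-1/12)) + 385) - 632271) = 1/((249*(-12 + 7/4) + 385) - 632271) = 1/((249*(-41/4) + 385) - 632271) = 1/((-10209/4 + 385) - 632271) = 1/(-8669/4 - 632271) = 1/(-2537753/4) = -4/2537753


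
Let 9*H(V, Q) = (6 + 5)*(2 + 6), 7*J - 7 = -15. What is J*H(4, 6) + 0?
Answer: -704/63 ≈ -11.175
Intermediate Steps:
J = -8/7 (J = 1 + (1/7)*(-15) = 1 - 15/7 = -8/7 ≈ -1.1429)
H(V, Q) = 88/9 (H(V, Q) = ((6 + 5)*(2 + 6))/9 = (11*8)/9 = (1/9)*88 = 88/9)
J*H(4, 6) + 0 = -8/7*88/9 + 0 = -704/63 + 0 = -704/63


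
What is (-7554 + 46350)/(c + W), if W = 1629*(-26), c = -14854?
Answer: -9699/14302 ≈ -0.67816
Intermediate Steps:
W = -42354
(-7554 + 46350)/(c + W) = (-7554 + 46350)/(-14854 - 42354) = 38796/(-57208) = 38796*(-1/57208) = -9699/14302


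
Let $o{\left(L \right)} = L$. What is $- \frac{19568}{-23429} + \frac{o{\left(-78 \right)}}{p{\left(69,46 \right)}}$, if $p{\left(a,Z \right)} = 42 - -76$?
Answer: $\frac{240781}{1382311} \approx 0.17419$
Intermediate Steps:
$p{\left(a,Z \right)} = 118$ ($p{\left(a,Z \right)} = 42 + 76 = 118$)
$- \frac{19568}{-23429} + \frac{o{\left(-78 \right)}}{p{\left(69,46 \right)}} = - \frac{19568}{-23429} - \frac{78}{118} = \left(-19568\right) \left(- \frac{1}{23429}\right) - \frac{39}{59} = \frac{19568}{23429} - \frac{39}{59} = \frac{240781}{1382311}$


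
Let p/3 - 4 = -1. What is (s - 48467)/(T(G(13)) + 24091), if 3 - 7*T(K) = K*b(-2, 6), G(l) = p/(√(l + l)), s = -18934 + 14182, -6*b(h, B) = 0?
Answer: -372533/168640 ≈ -2.2090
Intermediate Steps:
p = 9 (p = 12 + 3*(-1) = 12 - 3 = 9)
b(h, B) = 0 (b(h, B) = -⅙*0 = 0)
s = -4752
G(l) = 9*√2/(2*√l) (G(l) = 9/(√(l + l)) = 9/(√(2*l)) = 9/((√2*√l)) = 9*(√2/(2*√l)) = 9*√2/(2*√l))
T(K) = 3/7 (T(K) = 3/7 - K*0/7 = 3/7 - ⅐*0 = 3/7 + 0 = 3/7)
(s - 48467)/(T(G(13)) + 24091) = (-4752 - 48467)/(3/7 + 24091) = -53219/168640/7 = -53219*7/168640 = -372533/168640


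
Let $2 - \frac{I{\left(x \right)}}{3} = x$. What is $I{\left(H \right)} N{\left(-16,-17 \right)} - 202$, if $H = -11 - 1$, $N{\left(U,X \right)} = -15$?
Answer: $-832$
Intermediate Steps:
$H = -12$
$I{\left(x \right)} = 6 - 3 x$
$I{\left(H \right)} N{\left(-16,-17 \right)} - 202 = \left(6 - -36\right) \left(-15\right) - 202 = \left(6 + 36\right) \left(-15\right) - 202 = 42 \left(-15\right) - 202 = -630 - 202 = -832$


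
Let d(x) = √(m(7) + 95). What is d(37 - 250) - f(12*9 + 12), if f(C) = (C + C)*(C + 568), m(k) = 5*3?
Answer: -165120 + √110 ≈ -1.6511e+5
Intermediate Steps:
m(k) = 15
f(C) = 2*C*(568 + C) (f(C) = (2*C)*(568 + C) = 2*C*(568 + C))
d(x) = √110 (d(x) = √(15 + 95) = √110)
d(37 - 250) - f(12*9 + 12) = √110 - 2*(12*9 + 12)*(568 + (12*9 + 12)) = √110 - 2*(108 + 12)*(568 + (108 + 12)) = √110 - 2*120*(568 + 120) = √110 - 2*120*688 = √110 - 1*165120 = √110 - 165120 = -165120 + √110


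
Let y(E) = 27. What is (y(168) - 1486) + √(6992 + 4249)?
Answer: -1459 + 3*√1249 ≈ -1353.0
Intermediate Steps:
(y(168) - 1486) + √(6992 + 4249) = (27 - 1486) + √(6992 + 4249) = -1459 + √11241 = -1459 + 3*√1249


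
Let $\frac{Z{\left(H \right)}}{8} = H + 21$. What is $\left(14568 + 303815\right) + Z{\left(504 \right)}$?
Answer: $322583$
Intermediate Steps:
$Z{\left(H \right)} = 168 + 8 H$ ($Z{\left(H \right)} = 8 \left(H + 21\right) = 8 \left(21 + H\right) = 168 + 8 H$)
$\left(14568 + 303815\right) + Z{\left(504 \right)} = \left(14568 + 303815\right) + \left(168 + 8 \cdot 504\right) = 318383 + \left(168 + 4032\right) = 318383 + 4200 = 322583$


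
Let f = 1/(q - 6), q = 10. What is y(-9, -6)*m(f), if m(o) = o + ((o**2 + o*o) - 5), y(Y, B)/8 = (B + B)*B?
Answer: -2664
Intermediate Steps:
y(Y, B) = 16*B**2 (y(Y, B) = 8*((B + B)*B) = 8*((2*B)*B) = 8*(2*B**2) = 16*B**2)
f = 1/4 (f = 1/(10 - 6) = 1/4 ≈ 0.25000)
m(o) = -5 + o + 2*o**2 (m(o) = o + ((o**2 + o**2) - 5) = o + (2*o**2 - 5) = o + (-5 + 2*o**2) = -5 + o + 2*o**2)
y(-9, -6)*m(f) = (16*(-6)**2)*(-5 + 1/4 + 2*(1/4)**2) = (16*36)*(-5 + 1/4 + 2*(1/16)) = 576*(-5 + 1/4 + 1/8) = 576*(-37/8) = -2664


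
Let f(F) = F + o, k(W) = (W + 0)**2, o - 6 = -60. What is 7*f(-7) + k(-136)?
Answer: 18069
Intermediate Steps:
o = -54 (o = 6 - 60 = -54)
k(W) = W**2
f(F) = -54 + F (f(F) = F - 54 = -54 + F)
7*f(-7) + k(-136) = 7*(-54 - 7) + (-136)**2 = 7*(-61) + 18496 = -427 + 18496 = 18069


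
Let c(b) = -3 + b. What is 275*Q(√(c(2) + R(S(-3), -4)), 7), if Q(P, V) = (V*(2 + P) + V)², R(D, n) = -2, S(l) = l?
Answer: 80850 + 80850*I*√3 ≈ 80850.0 + 1.4004e+5*I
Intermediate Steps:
Q(P, V) = (V + V*(2 + P))²
275*Q(√(c(2) + R(S(-3), -4)), 7) = 275*(7²*(3 + √((-3 + 2) - 2))²) = 275*(49*(3 + √(-1 - 2))²) = 275*(49*(3 + √(-3))²) = 275*(49*(3 + I*√3)²) = 13475*(3 + I*√3)²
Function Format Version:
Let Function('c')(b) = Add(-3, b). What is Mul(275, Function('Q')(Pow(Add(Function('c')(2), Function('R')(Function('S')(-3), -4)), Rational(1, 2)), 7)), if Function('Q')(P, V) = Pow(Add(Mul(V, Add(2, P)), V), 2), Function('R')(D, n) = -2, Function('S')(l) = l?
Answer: Add(80850, Mul(80850, I, Pow(3, Rational(1, 2)))) ≈ Add(80850., Mul(1.4004e+5, I))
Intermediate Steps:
Function('Q')(P, V) = Pow(Add(V, Mul(V, Add(2, P))), 2)
Mul(275, Function('Q')(Pow(Add(Function('c')(2), Function('R')(Function('S')(-3), -4)), Rational(1, 2)), 7)) = Mul(275, Mul(Pow(7, 2), Pow(Add(3, Pow(Add(Add(-3, 2), -2), Rational(1, 2))), 2))) = Mul(275, Mul(49, Pow(Add(3, Pow(Add(-1, -2), Rational(1, 2))), 2))) = Mul(275, Mul(49, Pow(Add(3, Pow(-3, Rational(1, 2))), 2))) = Mul(275, Mul(49, Pow(Add(3, Mul(I, Pow(3, Rational(1, 2)))), 2))) = Mul(13475, Pow(Add(3, Mul(I, Pow(3, Rational(1, 2)))), 2))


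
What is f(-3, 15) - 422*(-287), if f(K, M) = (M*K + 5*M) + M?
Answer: 121159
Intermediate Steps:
f(K, M) = 6*M + K*M (f(K, M) = (K*M + 5*M) + M = (5*M + K*M) + M = 6*M + K*M)
f(-3, 15) - 422*(-287) = 15*(6 - 3) - 422*(-287) = 15*3 + 121114 = 45 + 121114 = 121159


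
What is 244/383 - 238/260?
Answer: -13857/49790 ≈ -0.27831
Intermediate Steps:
244/383 - 238/260 = 244*(1/383) - 238*1/260 = 244/383 - 119/130 = -13857/49790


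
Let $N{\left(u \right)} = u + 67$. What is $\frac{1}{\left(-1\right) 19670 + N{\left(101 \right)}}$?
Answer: $- \frac{1}{19502} \approx -5.1277 \cdot 10^{-5}$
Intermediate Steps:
$N{\left(u \right)} = 67 + u$
$\frac{1}{\left(-1\right) 19670 + N{\left(101 \right)}} = \frac{1}{\left(-1\right) 19670 + \left(67 + 101\right)} = \frac{1}{-19670 + 168} = \frac{1}{-19502} = - \frac{1}{19502}$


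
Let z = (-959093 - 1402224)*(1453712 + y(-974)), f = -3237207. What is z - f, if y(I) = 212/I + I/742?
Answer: -88600593952124222/25811 ≈ -3.4327e+12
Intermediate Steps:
y(I) = 212/I + I/742 (y(I) = 212/I + I*(1/742) = 212/I + I/742)
z = -88600677507674099/25811 (z = (-959093 - 1402224)*(1453712 + (212/(-974) + (1/742)*(-974))) = -2361317*(1453712 + (212*(-1/974) - 487/371)) = -2361317*(1453712 + (-106/487 - 487/371)) = -2361317*(1453712 - 276495/180677) = -2361317*262652046529/180677 = -88600677507674099/25811 ≈ -3.4327e+12)
z - f = -88600677507674099/25811 - 1*(-3237207) = -88600677507674099/25811 + 3237207 = -88600593952124222/25811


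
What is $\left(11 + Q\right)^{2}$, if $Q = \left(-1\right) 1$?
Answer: $100$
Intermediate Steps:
$Q = -1$
$\left(11 + Q\right)^{2} = \left(11 - 1\right)^{2} = 10^{2} = 100$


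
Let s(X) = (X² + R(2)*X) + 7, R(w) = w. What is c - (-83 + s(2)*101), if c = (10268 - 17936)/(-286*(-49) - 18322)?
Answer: -513449/359 ≈ -1430.2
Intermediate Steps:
s(X) = 7 + X² + 2*X (s(X) = (X² + 2*X) + 7 = 7 + X² + 2*X)
c = 639/359 (c = -7668/(14014 - 18322) = -7668/(-4308) = -7668*(-1/4308) = 639/359 ≈ 1.7799)
c - (-83 + s(2)*101) = 639/359 - (-83 + (7 + 2² + 2*2)*101) = 639/359 - (-83 + (7 + 4 + 4)*101) = 639/359 - (-83 + 15*101) = 639/359 - (-83 + 1515) = 639/359 - 1*1432 = 639/359 - 1432 = -513449/359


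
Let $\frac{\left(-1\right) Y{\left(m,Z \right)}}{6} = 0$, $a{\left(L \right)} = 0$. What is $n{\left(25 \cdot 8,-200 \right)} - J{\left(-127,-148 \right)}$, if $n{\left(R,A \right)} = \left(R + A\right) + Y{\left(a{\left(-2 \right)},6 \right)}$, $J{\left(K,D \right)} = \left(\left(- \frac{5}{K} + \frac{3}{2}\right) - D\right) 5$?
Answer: $- \frac{189915}{254} \approx -747.7$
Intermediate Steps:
$Y{\left(m,Z \right)} = 0$ ($Y{\left(m,Z \right)} = \left(-6\right) 0 = 0$)
$J{\left(K,D \right)} = \frac{15}{2} - \frac{25}{K} - 5 D$ ($J{\left(K,D \right)} = \left(\left(- \frac{5}{K} + 3 \cdot \frac{1}{2}\right) - D\right) 5 = \left(\left(- \frac{5}{K} + \frac{3}{2}\right) - D\right) 5 = \left(\left(\frac{3}{2} - \frac{5}{K}\right) - D\right) 5 = \left(\frac{3}{2} - D - \frac{5}{K}\right) 5 = \frac{15}{2} - \frac{25}{K} - 5 D$)
$n{\left(R,A \right)} = A + R$ ($n{\left(R,A \right)} = \left(R + A\right) + 0 = \left(A + R\right) + 0 = A + R$)
$n{\left(25 \cdot 8,-200 \right)} - J{\left(-127,-148 \right)} = \left(-200 + 25 \cdot 8\right) - \left(\frac{15}{2} - \frac{25}{-127} - -740\right) = \left(-200 + 200\right) - \left(\frac{15}{2} - - \frac{25}{127} + 740\right) = 0 - \left(\frac{15}{2} + \frac{25}{127} + 740\right) = 0 - \frac{189915}{254} = - \frac{189915}{254}$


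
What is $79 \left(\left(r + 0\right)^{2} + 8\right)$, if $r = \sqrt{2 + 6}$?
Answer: $1264$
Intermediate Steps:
$r = 2 \sqrt{2}$ ($r = \sqrt{8} = 2 \sqrt{2} \approx 2.8284$)
$79 \left(\left(r + 0\right)^{2} + 8\right) = 79 \left(\left(2 \sqrt{2} + 0\right)^{2} + 8\right) = 79 \left(\left(2 \sqrt{2}\right)^{2} + 8\right) = 79 \left(8 + 8\right) = 79 \cdot 16 = 1264$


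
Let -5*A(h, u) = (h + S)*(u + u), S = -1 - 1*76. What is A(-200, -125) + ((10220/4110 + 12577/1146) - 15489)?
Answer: -4604168225/157002 ≈ -29326.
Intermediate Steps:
S = -77 (S = -1 - 76 = -77)
A(h, u) = -2*u*(-77 + h)/5 (A(h, u) = -(h - 77)*(u + u)/5 = -(-77 + h)*2*u/5 = -2*u*(-77 + h)/5)
A(-200, -125) + ((10220/4110 + 12577/1146) - 15489) = (⅖)*(-125)*(77 - 1*(-200)) + ((10220/4110 + 12577/1146) - 15489) = (⅖)*(-125)*(77 + 200) + ((10220*(1/4110) + 12577*(1/1146)) - 15489) = (⅖)*(-125)*277 + ((1022/411 + 12577/1146) - 15489) = -13850 + (2113453/157002 - 15489) = -13850 - 2429690525/157002 = -4604168225/157002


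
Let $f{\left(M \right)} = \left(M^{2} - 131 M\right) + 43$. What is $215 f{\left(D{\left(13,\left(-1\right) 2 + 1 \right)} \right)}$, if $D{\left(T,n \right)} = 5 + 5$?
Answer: $-250905$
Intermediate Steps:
$D{\left(T,n \right)} = 10$
$f{\left(M \right)} = 43 + M^{2} - 131 M$
$215 f{\left(D{\left(13,\left(-1\right) 2 + 1 \right)} \right)} = 215 \left(43 + 10^{2} - 1310\right) = 215 \left(43 + 100 - 1310\right) = 215 \left(-1167\right) = -250905$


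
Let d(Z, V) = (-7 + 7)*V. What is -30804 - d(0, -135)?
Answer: -30804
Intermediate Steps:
d(Z, V) = 0 (d(Z, V) = 0*V = 0)
-30804 - d(0, -135) = -30804 - 1*0 = -30804 + 0 = -30804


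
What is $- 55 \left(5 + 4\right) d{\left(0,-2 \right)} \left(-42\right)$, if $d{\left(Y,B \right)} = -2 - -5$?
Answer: $62370$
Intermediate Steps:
$d{\left(Y,B \right)} = 3$ ($d{\left(Y,B \right)} = -2 + 5 = 3$)
$- 55 \left(5 + 4\right) d{\left(0,-2 \right)} \left(-42\right) = - 55 \left(5 + 4\right) 3 \left(-42\right) = - 55 \cdot 9 \cdot 3 \left(-42\right) = \left(-55\right) 27 \left(-42\right) = \left(-1485\right) \left(-42\right) = 62370$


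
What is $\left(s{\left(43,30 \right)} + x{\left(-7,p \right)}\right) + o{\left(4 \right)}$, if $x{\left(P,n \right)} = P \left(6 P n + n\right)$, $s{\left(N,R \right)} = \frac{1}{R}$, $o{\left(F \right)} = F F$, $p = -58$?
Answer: $- \frac{498899}{30} \approx -16630.0$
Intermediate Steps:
$o{\left(F \right)} = F^{2}$
$x{\left(P,n \right)} = P \left(n + 6 P n\right)$ ($x{\left(P,n \right)} = P \left(6 P n + n\right) = P \left(n + 6 P n\right)$)
$\left(s{\left(43,30 \right)} + x{\left(-7,p \right)}\right) + o{\left(4 \right)} = \left(\frac{1}{30} - - 406 \left(1 + 6 \left(-7\right)\right)\right) + 4^{2} = \left(\frac{1}{30} - - 406 \left(1 - 42\right)\right) + 16 = \left(\frac{1}{30} - \left(-406\right) \left(-41\right)\right) + 16 = \left(\frac{1}{30} - 16646\right) + 16 = - \frac{499379}{30} + 16 = - \frac{498899}{30}$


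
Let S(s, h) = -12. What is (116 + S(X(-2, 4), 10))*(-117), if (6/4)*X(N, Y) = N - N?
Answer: -12168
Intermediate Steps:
X(N, Y) = 0 (X(N, Y) = 2*(N - N)/3 = (2/3)*0 = 0)
(116 + S(X(-2, 4), 10))*(-117) = (116 - 12)*(-117) = 104*(-117) = -12168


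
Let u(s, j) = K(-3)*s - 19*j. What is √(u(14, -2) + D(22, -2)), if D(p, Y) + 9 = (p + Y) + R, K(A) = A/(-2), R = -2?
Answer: 2*√17 ≈ 8.2462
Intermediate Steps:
K(A) = -A/2 (K(A) = A*(-½) = -A/2)
u(s, j) = -19*j + 3*s/2 (u(s, j) = (-½*(-3))*s - 19*j = 3*s/2 - 19*j = -19*j + 3*s/2)
D(p, Y) = -11 + Y + p (D(p, Y) = -9 + ((p + Y) - 2) = -9 + ((Y + p) - 2) = -9 + (-2 + Y + p) = -11 + Y + p)
√(u(14, -2) + D(22, -2)) = √((-19*(-2) + (3/2)*14) + (-11 - 2 + 22)) = √((38 + 21) + 9) = √(59 + 9) = √68 = 2*√17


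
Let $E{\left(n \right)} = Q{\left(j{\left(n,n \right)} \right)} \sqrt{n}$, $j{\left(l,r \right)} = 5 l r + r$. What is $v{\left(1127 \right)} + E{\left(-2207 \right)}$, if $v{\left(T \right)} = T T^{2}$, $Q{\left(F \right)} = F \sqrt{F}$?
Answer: $1431435383 + 161234843598 i \sqrt{1226} \approx 1.4314 \cdot 10^{9} + 5.6455 \cdot 10^{12} i$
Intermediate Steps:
$j{\left(l,r \right)} = r + 5 l r$ ($j{\left(l,r \right)} = 5 l r + r = r + 5 l r$)
$Q{\left(F \right)} = F^{\frac{3}{2}}$
$v{\left(T \right)} = T^{3}$
$E{\left(n \right)} = \sqrt{n} \left(n \left(1 + 5 n\right)\right)^{\frac{3}{2}}$ ($E{\left(n \right)} = \left(n \left(1 + 5 n\right)\right)^{\frac{3}{2}} \sqrt{n} = \sqrt{n} \left(n \left(1 + 5 n\right)\right)^{\frac{3}{2}}$)
$v{\left(1127 \right)} + E{\left(-2207 \right)} = 1127^{3} + \sqrt{-2207} \left(- 2207 \left(1 + 5 \left(-2207\right)\right)\right)^{\frac{3}{2}} = 1431435383 + i \sqrt{2207} \left(- 2207 \left(1 - 11035\right)\right)^{\frac{3}{2}} = 1431435383 + i \sqrt{2207} \left(\left(-2207\right) \left(-11034\right)\right)^{\frac{3}{2}} = 1431435383 + i \sqrt{2207} \cdot 24352038^{\frac{3}{2}} = 1431435383 + i \sqrt{2207} \cdot 73056114 \sqrt{2705782} = 1431435383 + 161234843598 i \sqrt{1226}$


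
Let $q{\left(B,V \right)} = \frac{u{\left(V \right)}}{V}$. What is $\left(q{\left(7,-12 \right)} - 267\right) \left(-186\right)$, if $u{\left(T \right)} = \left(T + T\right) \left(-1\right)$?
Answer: $50034$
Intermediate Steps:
$u{\left(T \right)} = - 2 T$ ($u{\left(T \right)} = 2 T \left(-1\right) = - 2 T$)
$q{\left(B,V \right)} = -2$ ($q{\left(B,V \right)} = \frac{\left(-2\right) V}{V} = -2$)
$\left(q{\left(7,-12 \right)} - 267\right) \left(-186\right) = \left(-2 - 267\right) \left(-186\right) = \left(-269\right) \left(-186\right) = 50034$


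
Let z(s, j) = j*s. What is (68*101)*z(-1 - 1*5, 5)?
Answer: -206040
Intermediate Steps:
(68*101)*z(-1 - 1*5, 5) = (68*101)*(5*(-1 - 1*5)) = 6868*(5*(-1 - 5)) = 6868*(5*(-6)) = 6868*(-30) = -206040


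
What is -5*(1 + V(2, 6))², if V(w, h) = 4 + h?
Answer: -605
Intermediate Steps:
-5*(1 + V(2, 6))² = -5*(1 + (4 + 6))² = -5*(1 + 10)² = -5*11² = -5*121 = -605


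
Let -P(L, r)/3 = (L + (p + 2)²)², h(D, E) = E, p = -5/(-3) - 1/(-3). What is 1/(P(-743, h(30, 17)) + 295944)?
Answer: -1/1289643 ≈ -7.7541e-7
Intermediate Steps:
p = 2 (p = -5*(-⅓) - 1*(-⅓) = 5/3 + ⅓ = 2)
P(L, r) = -3*(16 + L)² (P(L, r) = -3*(L + (2 + 2)²)² = -3*(L + 4²)² = -3*(L + 16)² = -3*(16 + L)²)
1/(P(-743, h(30, 17)) + 295944) = 1/(-3*(16 - 743)² + 295944) = 1/(-3*(-727)² + 295944) = 1/(-3*528529 + 295944) = 1/(-1585587 + 295944) = 1/(-1289643) = -1/1289643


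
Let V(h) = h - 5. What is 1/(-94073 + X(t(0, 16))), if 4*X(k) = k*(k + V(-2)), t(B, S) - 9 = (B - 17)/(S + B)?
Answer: -1024/96328847 ≈ -1.0630e-5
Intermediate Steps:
t(B, S) = 9 + (-17 + B)/(B + S) (t(B, S) = 9 + (B - 17)/(S + B) = 9 + (-17 + B)/(B + S))
V(h) = -5 + h
X(k) = k*(-7 + k)/4 (X(k) = (k*(k + (-5 - 2)))/4 = (k*(k - 7))/4 = (k*(-7 + k))/4 = k*(-7 + k)/4)
1/(-94073 + X(t(0, 16))) = 1/(-94073 + ((-17 + 9*16 + 10*0)/(0 + 16))*(-7 + (-17 + 9*16 + 10*0)/(0 + 16))/4) = 1/(-94073 + ((-17 + 144 + 0)/16)*(-7 + (-17 + 144 + 0)/16)/4) = 1/(-94073 + ((1/16)*127)*(-7 + (1/16)*127)/4) = 1/(-94073 + (1/4)*(127/16)*(-7 + 127/16)) = 1/(-94073 + (1/4)*(127/16)*(15/16)) = 1/(-94073 + 1905/1024) = 1/(-96328847/1024) = -1024/96328847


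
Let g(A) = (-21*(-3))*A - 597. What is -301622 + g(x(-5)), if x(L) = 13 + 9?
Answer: -300833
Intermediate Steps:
x(L) = 22
g(A) = -597 + 63*A (g(A) = 63*A - 597 = -597 + 63*A)
-301622 + g(x(-5)) = -301622 + (-597 + 63*22) = -301622 + (-597 + 1386) = -301622 + 789 = -300833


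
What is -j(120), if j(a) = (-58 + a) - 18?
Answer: -44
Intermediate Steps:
j(a) = -76 + a
-j(120) = -(-76 + 120) = -1*44 = -44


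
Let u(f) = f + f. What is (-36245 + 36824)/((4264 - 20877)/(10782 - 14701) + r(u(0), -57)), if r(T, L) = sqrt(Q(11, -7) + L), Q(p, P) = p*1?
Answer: 37696574913/982485575 - 8892606819*I*sqrt(46)/982485575 ≈ 38.369 - 61.388*I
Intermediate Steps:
u(f) = 2*f
Q(p, P) = p
r(T, L) = sqrt(11 + L)
(-36245 + 36824)/((4264 - 20877)/(10782 - 14701) + r(u(0), -57)) = (-36245 + 36824)/((4264 - 20877)/(10782 - 14701) + sqrt(11 - 57)) = 579/(-16613/(-3919) + sqrt(-46)) = 579/(-16613*(-1/3919) + I*sqrt(46)) = 579/(16613/3919 + I*sqrt(46))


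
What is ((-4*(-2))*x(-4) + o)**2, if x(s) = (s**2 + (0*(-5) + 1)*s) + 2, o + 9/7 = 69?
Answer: 1582564/49 ≈ 32297.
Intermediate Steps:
o = 474/7 (o = -9/7 + 69 = 474/7 ≈ 67.714)
x(s) = 2 + s + s**2 (x(s) = (s**2 + (0 + 1)*s) + 2 = (s**2 + 1*s) + 2 = (s**2 + s) + 2 = (s + s**2) + 2 = 2 + s + s**2)
((-4*(-2))*x(-4) + o)**2 = ((-4*(-2))*(2 - 4 + (-4)**2) + 474/7)**2 = (8*(2 - 4 + 16) + 474/7)**2 = (8*14 + 474/7)**2 = (112 + 474/7)**2 = (1258/7)**2 = 1582564/49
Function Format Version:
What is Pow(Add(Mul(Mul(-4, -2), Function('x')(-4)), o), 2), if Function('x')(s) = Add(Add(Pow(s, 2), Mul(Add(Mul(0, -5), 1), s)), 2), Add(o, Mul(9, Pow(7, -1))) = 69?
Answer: Rational(1582564, 49) ≈ 32297.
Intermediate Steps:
o = Rational(474, 7) (o = Add(Rational(-9, 7), 69) = Rational(474, 7) ≈ 67.714)
Function('x')(s) = Add(2, s, Pow(s, 2)) (Function('x')(s) = Add(Add(Pow(s, 2), Mul(Add(0, 1), s)), 2) = Add(Add(Pow(s, 2), Mul(1, s)), 2) = Add(Add(Pow(s, 2), s), 2) = Add(Add(s, Pow(s, 2)), 2) = Add(2, s, Pow(s, 2)))
Pow(Add(Mul(Mul(-4, -2), Function('x')(-4)), o), 2) = Pow(Add(Mul(Mul(-4, -2), Add(2, -4, Pow(-4, 2))), Rational(474, 7)), 2) = Pow(Add(Mul(8, Add(2, -4, 16)), Rational(474, 7)), 2) = Pow(Add(Mul(8, 14), Rational(474, 7)), 2) = Pow(Add(112, Rational(474, 7)), 2) = Pow(Rational(1258, 7), 2) = Rational(1582564, 49)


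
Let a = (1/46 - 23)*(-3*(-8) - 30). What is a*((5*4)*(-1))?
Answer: -63420/23 ≈ -2757.4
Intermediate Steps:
a = 3171/23 (a = (1/46 - 23)*(24 - 30) = -1057/46*(-6) = 3171/23 ≈ 137.87)
a*((5*4)*(-1)) = 3171*((5*4)*(-1))/23 = 3171*(20*(-1))/23 = (3171/23)*(-20) = -63420/23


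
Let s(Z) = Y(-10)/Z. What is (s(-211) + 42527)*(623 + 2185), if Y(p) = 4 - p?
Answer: 25196697864/211 ≈ 1.1942e+8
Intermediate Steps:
s(Z) = 14/Z (s(Z) = (4 - 1*(-10))/Z = (4 + 10)/Z = 14/Z)
(s(-211) + 42527)*(623 + 2185) = (14/(-211) + 42527)*(623 + 2185) = (14*(-1/211) + 42527)*2808 = (-14/211 + 42527)*2808 = (8973183/211)*2808 = 25196697864/211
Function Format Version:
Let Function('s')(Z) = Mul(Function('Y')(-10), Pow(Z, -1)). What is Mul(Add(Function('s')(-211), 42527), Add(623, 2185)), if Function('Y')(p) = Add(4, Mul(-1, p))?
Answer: Rational(25196697864, 211) ≈ 1.1942e+8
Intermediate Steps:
Function('s')(Z) = Mul(14, Pow(Z, -1)) (Function('s')(Z) = Mul(Add(4, Mul(-1, -10)), Pow(Z, -1)) = Mul(Add(4, 10), Pow(Z, -1)) = Mul(14, Pow(Z, -1)))
Mul(Add(Function('s')(-211), 42527), Add(623, 2185)) = Mul(Add(Mul(14, Pow(-211, -1)), 42527), Add(623, 2185)) = Mul(Add(Mul(14, Rational(-1, 211)), 42527), 2808) = Mul(Add(Rational(-14, 211), 42527), 2808) = Mul(Rational(8973183, 211), 2808) = Rational(25196697864, 211)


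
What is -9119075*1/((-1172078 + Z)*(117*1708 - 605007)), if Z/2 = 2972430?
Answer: 1302725/276256122246 ≈ 4.7156e-6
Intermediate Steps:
Z = 5944860 (Z = 2*2972430 = 5944860)
-9119075*1/((-1172078 + Z)*(117*1708 - 605007)) = -9119075*1/((-1172078 + 5944860)*(117*1708 - 605007)) = -9119075*1/(4772782*(199836 - 605007)) = -9119075/(4772782*(-405171)) = -9119075/(-1933792855722) = -9119075*(-1/1933792855722) = 1302725/276256122246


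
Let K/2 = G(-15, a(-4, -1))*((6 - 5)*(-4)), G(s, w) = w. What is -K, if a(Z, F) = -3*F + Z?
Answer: -8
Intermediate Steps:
a(Z, F) = Z - 3*F
K = 8 (K = 2*((-4 - 3*(-1))*((6 - 5)*(-4))) = 2*((-4 + 3)*(1*(-4))) = 2*(-1*(-4)) = 2*4 = 8)
-K = -1*8 = -8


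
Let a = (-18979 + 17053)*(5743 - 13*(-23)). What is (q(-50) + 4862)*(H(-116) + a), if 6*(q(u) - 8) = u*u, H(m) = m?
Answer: -184562946880/3 ≈ -6.1521e+10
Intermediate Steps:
q(u) = 8 + u**2/6 (q(u) = 8 + (u*u)/6 = 8 + u**2/6)
a = -11636892 (a = -1926*(5743 + 299) = -1926*6042 = -11636892)
(q(-50) + 4862)*(H(-116) + a) = ((8 + (1/6)*(-50)**2) + 4862)*(-116 - 11636892) = ((8 + (1/6)*2500) + 4862)*(-11637008) = ((8 + 1250/3) + 4862)*(-11637008) = (1274/3 + 4862)*(-11637008) = (15860/3)*(-11637008) = -184562946880/3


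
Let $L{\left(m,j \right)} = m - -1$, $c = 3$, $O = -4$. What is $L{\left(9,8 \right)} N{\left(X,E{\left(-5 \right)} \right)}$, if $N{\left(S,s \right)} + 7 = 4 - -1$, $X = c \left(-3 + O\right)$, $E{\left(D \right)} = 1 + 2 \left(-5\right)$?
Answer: $-20$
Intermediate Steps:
$L{\left(m,j \right)} = 1 + m$ ($L{\left(m,j \right)} = m + 1 = 1 + m$)
$E{\left(D \right)} = -9$ ($E{\left(D \right)} = 1 - 10 = -9$)
$X = -21$ ($X = 3 \left(-3 - 4\right) = 3 \left(-7\right) = -21$)
$N{\left(S,s \right)} = -2$ ($N{\left(S,s \right)} = -7 + \left(4 - -1\right) = -7 + \left(4 + 1\right) = -7 + 5 = -2$)
$L{\left(9,8 \right)} N{\left(X,E{\left(-5 \right)} \right)} = \left(1 + 9\right) \left(-2\right) = 10 \left(-2\right) = -20$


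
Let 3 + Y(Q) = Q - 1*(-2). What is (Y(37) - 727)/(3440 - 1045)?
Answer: -691/2395 ≈ -0.28852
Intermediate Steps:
Y(Q) = -1 + Q (Y(Q) = -3 + (Q - 1*(-2)) = -3 + (Q + 2) = -3 + (2 + Q) = -1 + Q)
(Y(37) - 727)/(3440 - 1045) = ((-1 + 37) - 727)/(3440 - 1045) = (36 - 727)/2395 = -691*1/2395 = -691/2395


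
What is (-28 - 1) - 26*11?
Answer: -315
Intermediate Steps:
(-28 - 1) - 26*11 = -29 - 286 = -315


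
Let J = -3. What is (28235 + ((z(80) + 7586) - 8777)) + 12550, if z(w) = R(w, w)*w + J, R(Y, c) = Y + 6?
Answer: 46471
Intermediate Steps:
R(Y, c) = 6 + Y
z(w) = -3 + w*(6 + w) (z(w) = (6 + w)*w - 3 = w*(6 + w) - 3 = -3 + w*(6 + w))
(28235 + ((z(80) + 7586) - 8777)) + 12550 = (28235 + (((-3 + 80*(6 + 80)) + 7586) - 8777)) + 12550 = (28235 + (((-3 + 80*86) + 7586) - 8777)) + 12550 = (28235 + (((-3 + 6880) + 7586) - 8777)) + 12550 = (28235 + ((6877 + 7586) - 8777)) + 12550 = (28235 + (14463 - 8777)) + 12550 = (28235 + 5686) + 12550 = 33921 + 12550 = 46471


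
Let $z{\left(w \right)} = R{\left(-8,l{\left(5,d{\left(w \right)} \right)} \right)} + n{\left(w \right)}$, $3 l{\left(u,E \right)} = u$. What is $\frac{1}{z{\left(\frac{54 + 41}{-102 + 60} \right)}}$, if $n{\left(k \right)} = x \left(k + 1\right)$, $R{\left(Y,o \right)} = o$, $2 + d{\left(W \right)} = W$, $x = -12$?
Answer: $\frac{21}{353} \approx 0.05949$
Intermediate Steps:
$d{\left(W \right)} = -2 + W$
$l{\left(u,E \right)} = \frac{u}{3}$
$n{\left(k \right)} = -12 - 12 k$ ($n{\left(k \right)} = - 12 \left(k + 1\right) = - 12 \left(1 + k\right) = -12 - 12 k$)
$z{\left(w \right)} = - \frac{31}{3} - 12 w$ ($z{\left(w \right)} = \frac{1}{3} \cdot 5 - \left(12 + 12 w\right) = \frac{5}{3} - \left(12 + 12 w\right) = - \frac{31}{3} - 12 w$)
$\frac{1}{z{\left(\frac{54 + 41}{-102 + 60} \right)}} = \frac{1}{- \frac{31}{3} - 12 \frac{54 + 41}{-102 + 60}} = \frac{1}{- \frac{31}{3} - 12 \frac{95}{-42}} = \frac{1}{- \frac{31}{3} - 12 \cdot 95 \left(- \frac{1}{42}\right)} = \frac{1}{- \frac{31}{3} - - \frac{190}{7}} = \frac{1}{- \frac{31}{3} + \frac{190}{7}} = \frac{1}{\frac{353}{21}} = \frac{21}{353}$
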